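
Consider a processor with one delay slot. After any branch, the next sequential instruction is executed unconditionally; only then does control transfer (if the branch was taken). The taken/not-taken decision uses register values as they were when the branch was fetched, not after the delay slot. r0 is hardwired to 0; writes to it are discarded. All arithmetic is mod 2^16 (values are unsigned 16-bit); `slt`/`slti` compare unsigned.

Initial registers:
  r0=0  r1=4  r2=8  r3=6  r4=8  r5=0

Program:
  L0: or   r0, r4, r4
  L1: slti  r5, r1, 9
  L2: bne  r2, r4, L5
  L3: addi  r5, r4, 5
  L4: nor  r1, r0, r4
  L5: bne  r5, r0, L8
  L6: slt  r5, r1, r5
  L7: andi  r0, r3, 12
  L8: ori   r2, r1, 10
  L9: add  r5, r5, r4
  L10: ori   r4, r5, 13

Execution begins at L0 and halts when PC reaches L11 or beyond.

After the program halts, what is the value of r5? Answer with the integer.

[0] or   r0, r4, r4  →  {r0:0, r1:4, r2:8, r3:6, r4:8, r5:0}
[1] slti  r5, r1, 9  →  {r0:0, r1:4, r2:8, r3:6, r4:8, r5:1}
[2] bne  r2, r4, L5  →  {r0:0, r1:4, r2:8, r3:6, r4:8, r5:1}  ⟨branch fallthrough⟩
[3] addi  r5, r4, 5  →  {r0:0, r1:4, r2:8, r3:6, r4:8, r5:13}
[4] nor  r1, r0, r4  →  {r0:0, r1:65527, r2:8, r3:6, r4:8, r5:13}
[5] bne  r5, r0, L8  →  {r0:0, r1:65527, r2:8, r3:6, r4:8, r5:13}  ⟨branch taken⟩
[6] slt  r5, r1, r5  →  {r0:0, r1:65527, r2:8, r3:6, r4:8, r5:0}
[8] ori   r2, r1, 10  →  {r0:0, r1:65527, r2:65535, r3:6, r4:8, r5:0}
[9] add  r5, r5, r4  →  {r0:0, r1:65527, r2:65535, r3:6, r4:8, r5:8}
[10] ori   r4, r5, 13  →  {r0:0, r1:65527, r2:65535, r3:6, r4:13, r5:8}

8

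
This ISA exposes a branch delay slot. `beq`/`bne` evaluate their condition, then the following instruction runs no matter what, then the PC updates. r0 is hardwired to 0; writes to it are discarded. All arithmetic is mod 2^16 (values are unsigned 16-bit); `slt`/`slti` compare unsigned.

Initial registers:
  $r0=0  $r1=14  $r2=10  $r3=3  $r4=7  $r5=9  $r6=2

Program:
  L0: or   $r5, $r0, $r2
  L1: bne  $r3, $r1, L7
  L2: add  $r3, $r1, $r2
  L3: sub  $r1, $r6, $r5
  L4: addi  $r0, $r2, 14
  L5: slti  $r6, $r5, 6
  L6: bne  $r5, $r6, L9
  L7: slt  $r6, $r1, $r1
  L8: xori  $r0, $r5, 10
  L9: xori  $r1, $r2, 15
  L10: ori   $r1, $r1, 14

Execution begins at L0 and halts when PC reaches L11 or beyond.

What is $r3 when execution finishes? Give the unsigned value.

24

  step pc=0: or   $r5, $r0, $r2  regs=(0,14,10,3,7,10,2)
  step pc=1: bne  $r3, $r1, L7  cond=T  regs=(0,14,10,3,7,10,2)
  step pc=2: add  $r3, $r1, $r2  regs=(0,14,10,24,7,10,2)
  step pc=7: slt  $r6, $r1, $r1  regs=(0,14,10,24,7,10,0)
  step pc=8: xori  $r0, $r5, 10  regs=(0,14,10,24,7,10,0)
  step pc=9: xori  $r1, $r2, 15  regs=(0,5,10,24,7,10,0)
  step pc=10: ori   $r1, $r1, 14  regs=(0,15,10,24,7,10,0)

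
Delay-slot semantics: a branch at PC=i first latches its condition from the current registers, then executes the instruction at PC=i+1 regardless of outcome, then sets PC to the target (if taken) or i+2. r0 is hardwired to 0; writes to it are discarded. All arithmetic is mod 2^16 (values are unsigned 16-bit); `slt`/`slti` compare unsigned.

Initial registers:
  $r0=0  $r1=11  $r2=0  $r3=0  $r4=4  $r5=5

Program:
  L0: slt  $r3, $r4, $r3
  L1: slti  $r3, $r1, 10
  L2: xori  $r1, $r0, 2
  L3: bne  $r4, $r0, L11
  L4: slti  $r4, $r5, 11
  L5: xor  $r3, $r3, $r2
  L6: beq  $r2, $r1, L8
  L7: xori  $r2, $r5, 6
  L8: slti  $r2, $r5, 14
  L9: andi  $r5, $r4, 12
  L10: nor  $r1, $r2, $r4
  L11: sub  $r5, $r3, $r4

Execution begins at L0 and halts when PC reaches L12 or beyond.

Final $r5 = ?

65535

[0] slt  $r3, $r4, $r3  →  {$r0:0, $r1:11, $r2:0, $r3:0, $r4:4, $r5:5}
[1] slti  $r3, $r1, 10  →  {$r0:0, $r1:11, $r2:0, $r3:0, $r4:4, $r5:5}
[2] xori  $r1, $r0, 2  →  {$r0:0, $r1:2, $r2:0, $r3:0, $r4:4, $r5:5}
[3] bne  $r4, $r0, L11  →  {$r0:0, $r1:2, $r2:0, $r3:0, $r4:4, $r5:5}  ⟨branch taken⟩
[4] slti  $r4, $r5, 11  →  {$r0:0, $r1:2, $r2:0, $r3:0, $r4:1, $r5:5}
[11] sub  $r5, $r3, $r4  →  {$r0:0, $r1:2, $r2:0, $r3:0, $r4:1, $r5:65535}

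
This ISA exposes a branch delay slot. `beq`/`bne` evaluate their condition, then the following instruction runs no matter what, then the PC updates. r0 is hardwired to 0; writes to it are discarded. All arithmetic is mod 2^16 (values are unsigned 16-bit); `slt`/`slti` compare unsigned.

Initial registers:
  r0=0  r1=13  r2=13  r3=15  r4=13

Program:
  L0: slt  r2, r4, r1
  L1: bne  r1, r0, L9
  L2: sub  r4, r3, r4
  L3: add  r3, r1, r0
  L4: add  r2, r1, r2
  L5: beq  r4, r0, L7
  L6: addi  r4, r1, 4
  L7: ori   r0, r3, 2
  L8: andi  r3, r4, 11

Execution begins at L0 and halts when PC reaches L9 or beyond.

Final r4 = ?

  step pc=0: slt  r2, r4, r1  regs=(0,13,0,15,13)
  step pc=1: bne  r1, r0, L9  cond=T  regs=(0,13,0,15,13)
  step pc=2: sub  r4, r3, r4  regs=(0,13,0,15,2)

2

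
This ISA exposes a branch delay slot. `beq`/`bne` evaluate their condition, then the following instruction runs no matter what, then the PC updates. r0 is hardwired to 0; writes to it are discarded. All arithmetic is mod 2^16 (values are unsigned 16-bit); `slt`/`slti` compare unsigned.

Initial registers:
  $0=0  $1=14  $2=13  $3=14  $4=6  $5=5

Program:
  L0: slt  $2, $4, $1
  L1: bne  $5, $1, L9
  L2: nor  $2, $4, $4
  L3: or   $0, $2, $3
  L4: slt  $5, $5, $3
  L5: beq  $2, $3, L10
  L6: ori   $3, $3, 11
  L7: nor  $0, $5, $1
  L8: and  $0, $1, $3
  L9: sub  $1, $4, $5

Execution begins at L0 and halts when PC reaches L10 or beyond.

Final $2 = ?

[0] slt  $2, $4, $1  →  {$0:0, $1:14, $2:1, $3:14, $4:6, $5:5}
[1] bne  $5, $1, L9  →  {$0:0, $1:14, $2:1, $3:14, $4:6, $5:5}  ⟨branch taken⟩
[2] nor  $2, $4, $4  →  {$0:0, $1:14, $2:65529, $3:14, $4:6, $5:5}
[9] sub  $1, $4, $5  →  {$0:0, $1:1, $2:65529, $3:14, $4:6, $5:5}

65529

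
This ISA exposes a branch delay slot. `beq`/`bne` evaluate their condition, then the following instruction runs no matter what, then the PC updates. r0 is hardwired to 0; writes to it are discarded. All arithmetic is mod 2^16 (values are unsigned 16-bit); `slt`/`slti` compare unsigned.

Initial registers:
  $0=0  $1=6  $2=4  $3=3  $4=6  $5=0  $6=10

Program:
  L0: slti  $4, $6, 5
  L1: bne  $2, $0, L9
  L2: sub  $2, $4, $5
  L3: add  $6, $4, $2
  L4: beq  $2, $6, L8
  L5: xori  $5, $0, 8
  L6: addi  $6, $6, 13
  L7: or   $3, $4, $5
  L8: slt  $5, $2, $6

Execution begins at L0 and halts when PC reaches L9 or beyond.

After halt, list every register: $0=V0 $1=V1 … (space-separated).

[0] slti  $4, $6, 5  →  {$0:0, $1:6, $2:4, $3:3, $4:0, $5:0, $6:10}
[1] bne  $2, $0, L9  →  {$0:0, $1:6, $2:4, $3:3, $4:0, $5:0, $6:10}  ⟨branch taken⟩
[2] sub  $2, $4, $5  →  {$0:0, $1:6, $2:0, $3:3, $4:0, $5:0, $6:10}

$0=0 $1=6 $2=0 $3=3 $4=0 $5=0 $6=10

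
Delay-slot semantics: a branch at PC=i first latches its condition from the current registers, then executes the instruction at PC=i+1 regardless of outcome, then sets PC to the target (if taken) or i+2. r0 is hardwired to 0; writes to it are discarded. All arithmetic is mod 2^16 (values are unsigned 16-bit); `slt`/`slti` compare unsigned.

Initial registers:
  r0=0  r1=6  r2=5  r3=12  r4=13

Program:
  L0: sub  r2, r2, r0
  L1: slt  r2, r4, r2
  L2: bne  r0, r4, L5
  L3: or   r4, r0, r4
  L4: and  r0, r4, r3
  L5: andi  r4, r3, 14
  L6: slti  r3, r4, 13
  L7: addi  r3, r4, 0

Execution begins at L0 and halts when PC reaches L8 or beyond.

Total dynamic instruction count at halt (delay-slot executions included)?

7

PC=0  sub  r2, r2, r0        | r0=0 r1=6 r2=5 r3=12 r4=13
PC=1  slt  r2, r4, r2        | r0=0 r1=6 r2=0 r3=12 r4=13
PC=2  bne  r0, r4, L5        | r0=0 r1=6 r2=0 r3=12 r4=13  [TAKEN]
PC=3  or   r4, r0, r4        | r0=0 r1=6 r2=0 r3=12 r4=13
PC=5  andi  r4, r3, 14       | r0=0 r1=6 r2=0 r3=12 r4=12
PC=6  slti  r3, r4, 13       | r0=0 r1=6 r2=0 r3=1 r4=12
PC=7  addi  r3, r4, 0        | r0=0 r1=6 r2=0 r3=12 r4=12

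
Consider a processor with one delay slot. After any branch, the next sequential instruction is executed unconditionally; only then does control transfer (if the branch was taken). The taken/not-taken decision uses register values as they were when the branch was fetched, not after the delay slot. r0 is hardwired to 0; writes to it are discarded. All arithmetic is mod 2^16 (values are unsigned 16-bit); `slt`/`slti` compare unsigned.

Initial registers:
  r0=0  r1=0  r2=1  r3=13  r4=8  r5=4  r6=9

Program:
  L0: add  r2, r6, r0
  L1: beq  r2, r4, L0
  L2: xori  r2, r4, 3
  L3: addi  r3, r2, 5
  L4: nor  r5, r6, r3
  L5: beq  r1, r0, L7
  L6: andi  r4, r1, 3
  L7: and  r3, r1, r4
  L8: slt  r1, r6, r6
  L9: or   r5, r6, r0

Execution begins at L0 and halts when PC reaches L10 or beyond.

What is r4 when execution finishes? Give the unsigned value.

PC=0  add  r2, r6, r0        | r0=0 r1=0 r2=9 r3=13 r4=8 r5=4 r6=9
PC=1  beq  r2, r4, L0        | r0=0 r1=0 r2=9 r3=13 r4=8 r5=4 r6=9  [not taken]
PC=2  xori  r2, r4, 3        | r0=0 r1=0 r2=11 r3=13 r4=8 r5=4 r6=9
PC=3  addi  r3, r2, 5        | r0=0 r1=0 r2=11 r3=16 r4=8 r5=4 r6=9
PC=4  nor  r5, r6, r3        | r0=0 r1=0 r2=11 r3=16 r4=8 r5=65510 r6=9
PC=5  beq  r1, r0, L7        | r0=0 r1=0 r2=11 r3=16 r4=8 r5=65510 r6=9  [TAKEN]
PC=6  andi  r4, r1, 3        | r0=0 r1=0 r2=11 r3=16 r4=0 r5=65510 r6=9
PC=7  and  r3, r1, r4        | r0=0 r1=0 r2=11 r3=0 r4=0 r5=65510 r6=9
PC=8  slt  r1, r6, r6        | r0=0 r1=0 r2=11 r3=0 r4=0 r5=65510 r6=9
PC=9  or   r5, r6, r0        | r0=0 r1=0 r2=11 r3=0 r4=0 r5=9 r6=9

0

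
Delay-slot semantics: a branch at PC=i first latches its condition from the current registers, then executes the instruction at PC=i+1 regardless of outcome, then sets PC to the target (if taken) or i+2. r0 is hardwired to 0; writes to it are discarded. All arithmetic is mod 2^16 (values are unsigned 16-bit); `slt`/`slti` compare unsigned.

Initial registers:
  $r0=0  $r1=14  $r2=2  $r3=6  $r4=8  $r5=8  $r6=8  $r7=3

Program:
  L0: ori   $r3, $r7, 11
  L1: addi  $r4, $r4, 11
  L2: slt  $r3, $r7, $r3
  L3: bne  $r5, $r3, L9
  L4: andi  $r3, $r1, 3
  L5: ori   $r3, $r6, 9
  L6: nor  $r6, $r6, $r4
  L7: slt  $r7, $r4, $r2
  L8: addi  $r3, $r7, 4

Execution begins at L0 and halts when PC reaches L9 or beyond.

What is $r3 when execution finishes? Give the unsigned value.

  step pc=0: ori   $r3, $r7, 11  regs=(0,14,2,11,8,8,8,3)
  step pc=1: addi  $r4, $r4, 11  regs=(0,14,2,11,19,8,8,3)
  step pc=2: slt  $r3, $r7, $r3  regs=(0,14,2,1,19,8,8,3)
  step pc=3: bne  $r5, $r3, L9  cond=T  regs=(0,14,2,1,19,8,8,3)
  step pc=4: andi  $r3, $r1, 3  regs=(0,14,2,2,19,8,8,3)

2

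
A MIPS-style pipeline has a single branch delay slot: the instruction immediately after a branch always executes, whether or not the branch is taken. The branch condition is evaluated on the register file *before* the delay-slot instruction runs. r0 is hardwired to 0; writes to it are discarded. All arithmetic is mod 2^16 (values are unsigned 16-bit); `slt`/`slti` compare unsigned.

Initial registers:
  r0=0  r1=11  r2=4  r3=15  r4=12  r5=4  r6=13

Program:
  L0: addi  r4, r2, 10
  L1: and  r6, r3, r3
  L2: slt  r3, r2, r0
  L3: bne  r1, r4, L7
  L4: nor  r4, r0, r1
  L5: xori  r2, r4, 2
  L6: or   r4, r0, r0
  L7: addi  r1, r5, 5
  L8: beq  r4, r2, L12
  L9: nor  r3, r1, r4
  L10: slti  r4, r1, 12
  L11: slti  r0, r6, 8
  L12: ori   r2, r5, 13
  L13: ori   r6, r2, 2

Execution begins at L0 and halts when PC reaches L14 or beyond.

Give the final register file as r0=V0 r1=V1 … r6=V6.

PC=0  addi  r4, r2, 10       | r0=0 r1=11 r2=4 r3=15 r4=14 r5=4 r6=13
PC=1  and  r6, r3, r3        | r0=0 r1=11 r2=4 r3=15 r4=14 r5=4 r6=15
PC=2  slt  r3, r2, r0        | r0=0 r1=11 r2=4 r3=0 r4=14 r5=4 r6=15
PC=3  bne  r1, r4, L7        | r0=0 r1=11 r2=4 r3=0 r4=14 r5=4 r6=15  [TAKEN]
PC=4  nor  r4, r0, r1        | r0=0 r1=11 r2=4 r3=0 r4=65524 r5=4 r6=15
PC=7  addi  r1, r5, 5        | r0=0 r1=9 r2=4 r3=0 r4=65524 r5=4 r6=15
PC=8  beq  r4, r2, L12       | r0=0 r1=9 r2=4 r3=0 r4=65524 r5=4 r6=15  [not taken]
PC=9  nor  r3, r1, r4        | r0=0 r1=9 r2=4 r3=2 r4=65524 r5=4 r6=15
PC=10 slti  r4, r1, 12       | r0=0 r1=9 r2=4 r3=2 r4=1 r5=4 r6=15
PC=11 slti  r0, r6, 8        | r0=0 r1=9 r2=4 r3=2 r4=1 r5=4 r6=15
PC=12 ori   r2, r5, 13       | r0=0 r1=9 r2=13 r3=2 r4=1 r5=4 r6=15
PC=13 ori   r6, r2, 2        | r0=0 r1=9 r2=13 r3=2 r4=1 r5=4 r6=15

r0=0 r1=9 r2=13 r3=2 r4=1 r5=4 r6=15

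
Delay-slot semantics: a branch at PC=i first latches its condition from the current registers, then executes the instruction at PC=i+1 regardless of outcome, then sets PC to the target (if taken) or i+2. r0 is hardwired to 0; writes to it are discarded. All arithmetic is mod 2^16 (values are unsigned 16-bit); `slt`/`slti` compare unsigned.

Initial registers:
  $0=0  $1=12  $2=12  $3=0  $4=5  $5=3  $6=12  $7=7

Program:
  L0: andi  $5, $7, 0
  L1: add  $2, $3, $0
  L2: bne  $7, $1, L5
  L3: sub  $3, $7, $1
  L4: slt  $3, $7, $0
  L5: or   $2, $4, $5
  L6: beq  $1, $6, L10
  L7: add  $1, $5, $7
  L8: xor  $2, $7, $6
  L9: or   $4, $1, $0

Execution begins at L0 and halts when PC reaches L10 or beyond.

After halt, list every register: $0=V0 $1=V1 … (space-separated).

[0] andi  $5, $7, 0  →  {$0:0, $1:12, $2:12, $3:0, $4:5, $5:0, $6:12, $7:7}
[1] add  $2, $3, $0  →  {$0:0, $1:12, $2:0, $3:0, $4:5, $5:0, $6:12, $7:7}
[2] bne  $7, $1, L5  →  {$0:0, $1:12, $2:0, $3:0, $4:5, $5:0, $6:12, $7:7}  ⟨branch taken⟩
[3] sub  $3, $7, $1  →  {$0:0, $1:12, $2:0, $3:65531, $4:5, $5:0, $6:12, $7:7}
[5] or   $2, $4, $5  →  {$0:0, $1:12, $2:5, $3:65531, $4:5, $5:0, $6:12, $7:7}
[6] beq  $1, $6, L10  →  {$0:0, $1:12, $2:5, $3:65531, $4:5, $5:0, $6:12, $7:7}  ⟨branch taken⟩
[7] add  $1, $5, $7  →  {$0:0, $1:7, $2:5, $3:65531, $4:5, $5:0, $6:12, $7:7}

$0=0 $1=7 $2=5 $3=65531 $4=5 $5=0 $6=12 $7=7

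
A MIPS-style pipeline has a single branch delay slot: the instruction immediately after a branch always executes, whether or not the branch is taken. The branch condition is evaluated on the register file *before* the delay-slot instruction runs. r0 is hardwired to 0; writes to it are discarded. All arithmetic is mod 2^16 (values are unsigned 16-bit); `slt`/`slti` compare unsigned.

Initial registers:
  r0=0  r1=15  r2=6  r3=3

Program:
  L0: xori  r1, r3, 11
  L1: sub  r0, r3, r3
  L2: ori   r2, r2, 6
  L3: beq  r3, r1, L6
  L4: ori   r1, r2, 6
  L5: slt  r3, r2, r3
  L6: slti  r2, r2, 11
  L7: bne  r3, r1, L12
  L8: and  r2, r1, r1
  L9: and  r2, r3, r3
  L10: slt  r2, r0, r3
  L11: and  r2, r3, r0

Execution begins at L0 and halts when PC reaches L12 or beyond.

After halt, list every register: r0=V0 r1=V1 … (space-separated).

PC=0  xori  r1, r3, 11       | r0=0 r1=8 r2=6 r3=3
PC=1  sub  r0, r3, r3        | r0=0 r1=8 r2=6 r3=3
PC=2  ori   r2, r2, 6        | r0=0 r1=8 r2=6 r3=3
PC=3  beq  r3, r1, L6        | r0=0 r1=8 r2=6 r3=3  [not taken]
PC=4  ori   r1, r2, 6        | r0=0 r1=6 r2=6 r3=3
PC=5  slt  r3, r2, r3        | r0=0 r1=6 r2=6 r3=0
PC=6  slti  r2, r2, 11       | r0=0 r1=6 r2=1 r3=0
PC=7  bne  r3, r1, L12       | r0=0 r1=6 r2=1 r3=0  [TAKEN]
PC=8  and  r2, r1, r1        | r0=0 r1=6 r2=6 r3=0

r0=0 r1=6 r2=6 r3=0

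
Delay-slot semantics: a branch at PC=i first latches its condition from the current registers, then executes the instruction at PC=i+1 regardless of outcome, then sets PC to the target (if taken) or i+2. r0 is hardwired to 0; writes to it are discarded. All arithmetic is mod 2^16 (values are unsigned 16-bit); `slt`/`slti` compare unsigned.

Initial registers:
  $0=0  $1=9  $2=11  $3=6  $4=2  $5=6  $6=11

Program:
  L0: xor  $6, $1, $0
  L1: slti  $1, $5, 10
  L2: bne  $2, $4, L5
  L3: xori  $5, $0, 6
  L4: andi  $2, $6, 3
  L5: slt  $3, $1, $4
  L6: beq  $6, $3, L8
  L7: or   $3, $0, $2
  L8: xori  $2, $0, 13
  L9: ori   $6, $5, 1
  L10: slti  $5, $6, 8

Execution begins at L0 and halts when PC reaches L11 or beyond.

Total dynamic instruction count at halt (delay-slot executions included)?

10

  step pc=0: xor  $6, $1, $0  regs=(0,9,11,6,2,6,9)
  step pc=1: slti  $1, $5, 10  regs=(0,1,11,6,2,6,9)
  step pc=2: bne  $2, $4, L5  cond=T  regs=(0,1,11,6,2,6,9)
  step pc=3: xori  $5, $0, 6  regs=(0,1,11,6,2,6,9)
  step pc=5: slt  $3, $1, $4  regs=(0,1,11,1,2,6,9)
  step pc=6: beq  $6, $3, L8  cond=F  regs=(0,1,11,1,2,6,9)
  step pc=7: or   $3, $0, $2  regs=(0,1,11,11,2,6,9)
  step pc=8: xori  $2, $0, 13  regs=(0,1,13,11,2,6,9)
  step pc=9: ori   $6, $5, 1  regs=(0,1,13,11,2,6,7)
  step pc=10: slti  $5, $6, 8  regs=(0,1,13,11,2,1,7)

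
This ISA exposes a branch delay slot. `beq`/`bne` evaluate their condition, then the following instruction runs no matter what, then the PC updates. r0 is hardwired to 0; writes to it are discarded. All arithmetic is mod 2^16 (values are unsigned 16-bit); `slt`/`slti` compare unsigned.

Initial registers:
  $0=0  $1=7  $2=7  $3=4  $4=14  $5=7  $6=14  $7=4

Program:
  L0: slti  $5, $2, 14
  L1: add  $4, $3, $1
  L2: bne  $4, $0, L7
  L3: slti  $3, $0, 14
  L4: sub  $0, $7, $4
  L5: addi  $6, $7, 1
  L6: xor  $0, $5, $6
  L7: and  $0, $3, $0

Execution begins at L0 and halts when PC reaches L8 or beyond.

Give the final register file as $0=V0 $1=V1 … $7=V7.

[0] slti  $5, $2, 14  →  {$0:0, $1:7, $2:7, $3:4, $4:14, $5:1, $6:14, $7:4}
[1] add  $4, $3, $1  →  {$0:0, $1:7, $2:7, $3:4, $4:11, $5:1, $6:14, $7:4}
[2] bne  $4, $0, L7  →  {$0:0, $1:7, $2:7, $3:4, $4:11, $5:1, $6:14, $7:4}  ⟨branch taken⟩
[3] slti  $3, $0, 14  →  {$0:0, $1:7, $2:7, $3:1, $4:11, $5:1, $6:14, $7:4}
[7] and  $0, $3, $0  →  {$0:0, $1:7, $2:7, $3:1, $4:11, $5:1, $6:14, $7:4}

$0=0 $1=7 $2=7 $3=1 $4=11 $5=1 $6=14 $7=4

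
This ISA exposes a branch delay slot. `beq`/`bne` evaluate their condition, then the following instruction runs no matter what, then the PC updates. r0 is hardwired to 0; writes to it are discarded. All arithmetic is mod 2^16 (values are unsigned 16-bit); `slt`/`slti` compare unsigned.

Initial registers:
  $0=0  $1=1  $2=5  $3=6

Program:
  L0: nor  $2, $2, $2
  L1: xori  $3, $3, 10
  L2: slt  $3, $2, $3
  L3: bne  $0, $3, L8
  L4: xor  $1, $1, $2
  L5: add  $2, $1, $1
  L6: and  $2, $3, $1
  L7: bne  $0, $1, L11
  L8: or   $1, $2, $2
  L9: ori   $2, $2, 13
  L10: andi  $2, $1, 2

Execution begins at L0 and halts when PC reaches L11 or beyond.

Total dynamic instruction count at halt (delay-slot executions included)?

9

  step pc=0: nor  $2, $2, $2  regs=(0,1,65530,6)
  step pc=1: xori  $3, $3, 10  regs=(0,1,65530,12)
  step pc=2: slt  $3, $2, $3  regs=(0,1,65530,0)
  step pc=3: bne  $0, $3, L8  cond=F  regs=(0,1,65530,0)
  step pc=4: xor  $1, $1, $2  regs=(0,65531,65530,0)
  step pc=5: add  $2, $1, $1  regs=(0,65531,65526,0)
  step pc=6: and  $2, $3, $1  regs=(0,65531,0,0)
  step pc=7: bne  $0, $1, L11  cond=T  regs=(0,65531,0,0)
  step pc=8: or   $1, $2, $2  regs=(0,0,0,0)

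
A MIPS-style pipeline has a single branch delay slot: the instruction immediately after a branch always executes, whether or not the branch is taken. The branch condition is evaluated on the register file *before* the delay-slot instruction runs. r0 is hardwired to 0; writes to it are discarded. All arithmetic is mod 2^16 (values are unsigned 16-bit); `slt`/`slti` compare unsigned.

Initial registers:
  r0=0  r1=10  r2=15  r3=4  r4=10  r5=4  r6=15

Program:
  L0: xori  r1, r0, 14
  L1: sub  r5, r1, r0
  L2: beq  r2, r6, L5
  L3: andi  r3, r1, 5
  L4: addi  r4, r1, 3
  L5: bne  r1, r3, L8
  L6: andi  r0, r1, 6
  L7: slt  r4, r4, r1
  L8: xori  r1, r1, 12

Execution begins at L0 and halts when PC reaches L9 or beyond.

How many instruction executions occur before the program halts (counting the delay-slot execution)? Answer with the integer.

PC=0  xori  r1, r0, 14       | r0=0 r1=14 r2=15 r3=4 r4=10 r5=4 r6=15
PC=1  sub  r5, r1, r0        | r0=0 r1=14 r2=15 r3=4 r4=10 r5=14 r6=15
PC=2  beq  r2, r6, L5        | r0=0 r1=14 r2=15 r3=4 r4=10 r5=14 r6=15  [TAKEN]
PC=3  andi  r3, r1, 5        | r0=0 r1=14 r2=15 r3=4 r4=10 r5=14 r6=15
PC=5  bne  r1, r3, L8        | r0=0 r1=14 r2=15 r3=4 r4=10 r5=14 r6=15  [TAKEN]
PC=6  andi  r0, r1, 6        | r0=0 r1=14 r2=15 r3=4 r4=10 r5=14 r6=15
PC=8  xori  r1, r1, 12       | r0=0 r1=2 r2=15 r3=4 r4=10 r5=14 r6=15

7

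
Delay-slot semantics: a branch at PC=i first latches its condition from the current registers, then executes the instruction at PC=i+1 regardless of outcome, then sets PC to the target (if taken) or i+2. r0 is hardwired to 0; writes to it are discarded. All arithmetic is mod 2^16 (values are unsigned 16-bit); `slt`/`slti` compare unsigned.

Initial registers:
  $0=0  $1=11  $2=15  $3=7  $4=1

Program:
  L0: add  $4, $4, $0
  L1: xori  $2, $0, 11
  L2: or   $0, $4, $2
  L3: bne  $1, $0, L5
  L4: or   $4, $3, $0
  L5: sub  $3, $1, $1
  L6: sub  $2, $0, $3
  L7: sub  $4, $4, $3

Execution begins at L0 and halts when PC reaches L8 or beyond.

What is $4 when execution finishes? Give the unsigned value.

#0 add  $4, $4, $0 ; 0/11/15/7/1
#1 xori  $2, $0, 11 ; 0/11/11/7/1
#2 or   $0, $4, $2 ; 0/11/11/7/1
#3 bne  $1, $0, L5 ; 0/11/11/7/1 ; →target
#4 or   $4, $3, $0 ; 0/11/11/7/7
#5 sub  $3, $1, $1 ; 0/11/11/0/7
#6 sub  $2, $0, $3 ; 0/11/0/0/7
#7 sub  $4, $4, $3 ; 0/11/0/0/7

7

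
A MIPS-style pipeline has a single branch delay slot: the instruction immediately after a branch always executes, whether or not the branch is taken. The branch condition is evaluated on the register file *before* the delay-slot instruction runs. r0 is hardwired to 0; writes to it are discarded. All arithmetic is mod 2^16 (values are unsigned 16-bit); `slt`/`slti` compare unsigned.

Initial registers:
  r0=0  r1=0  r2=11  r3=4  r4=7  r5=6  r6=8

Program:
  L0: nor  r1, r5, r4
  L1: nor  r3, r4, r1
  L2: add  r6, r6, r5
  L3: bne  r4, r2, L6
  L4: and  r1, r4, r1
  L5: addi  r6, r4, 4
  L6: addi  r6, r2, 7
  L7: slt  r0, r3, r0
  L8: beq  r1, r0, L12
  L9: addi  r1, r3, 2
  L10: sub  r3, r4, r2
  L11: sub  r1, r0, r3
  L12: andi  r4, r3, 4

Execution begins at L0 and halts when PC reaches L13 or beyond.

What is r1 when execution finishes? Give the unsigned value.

2

[0] nor  r1, r5, r4  →  {r0:0, r1:65528, r2:11, r3:4, r4:7, r5:6, r6:8}
[1] nor  r3, r4, r1  →  {r0:0, r1:65528, r2:11, r3:0, r4:7, r5:6, r6:8}
[2] add  r6, r6, r5  →  {r0:0, r1:65528, r2:11, r3:0, r4:7, r5:6, r6:14}
[3] bne  r4, r2, L6  →  {r0:0, r1:65528, r2:11, r3:0, r4:7, r5:6, r6:14}  ⟨branch taken⟩
[4] and  r1, r4, r1  →  {r0:0, r1:0, r2:11, r3:0, r4:7, r5:6, r6:14}
[6] addi  r6, r2, 7  →  {r0:0, r1:0, r2:11, r3:0, r4:7, r5:6, r6:18}
[7] slt  r0, r3, r0  →  {r0:0, r1:0, r2:11, r3:0, r4:7, r5:6, r6:18}
[8] beq  r1, r0, L12  →  {r0:0, r1:0, r2:11, r3:0, r4:7, r5:6, r6:18}  ⟨branch taken⟩
[9] addi  r1, r3, 2  →  {r0:0, r1:2, r2:11, r3:0, r4:7, r5:6, r6:18}
[12] andi  r4, r3, 4  →  {r0:0, r1:2, r2:11, r3:0, r4:0, r5:6, r6:18}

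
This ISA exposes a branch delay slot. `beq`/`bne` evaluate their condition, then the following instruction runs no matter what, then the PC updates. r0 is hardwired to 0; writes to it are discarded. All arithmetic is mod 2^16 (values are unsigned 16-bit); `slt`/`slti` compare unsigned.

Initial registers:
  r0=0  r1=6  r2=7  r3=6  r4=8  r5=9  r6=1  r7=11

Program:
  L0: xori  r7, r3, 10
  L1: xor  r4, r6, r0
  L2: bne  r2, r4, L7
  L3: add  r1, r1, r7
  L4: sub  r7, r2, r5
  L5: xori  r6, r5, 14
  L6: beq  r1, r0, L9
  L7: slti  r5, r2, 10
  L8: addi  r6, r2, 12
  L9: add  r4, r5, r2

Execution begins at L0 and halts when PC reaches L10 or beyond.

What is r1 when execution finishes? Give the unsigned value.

[0] xori  r7, r3, 10  →  {r0:0, r1:6, r2:7, r3:6, r4:8, r5:9, r6:1, r7:12}
[1] xor  r4, r6, r0  →  {r0:0, r1:6, r2:7, r3:6, r4:1, r5:9, r6:1, r7:12}
[2] bne  r2, r4, L7  →  {r0:0, r1:6, r2:7, r3:6, r4:1, r5:9, r6:1, r7:12}  ⟨branch taken⟩
[3] add  r1, r1, r7  →  {r0:0, r1:18, r2:7, r3:6, r4:1, r5:9, r6:1, r7:12}
[7] slti  r5, r2, 10  →  {r0:0, r1:18, r2:7, r3:6, r4:1, r5:1, r6:1, r7:12}
[8] addi  r6, r2, 12  →  {r0:0, r1:18, r2:7, r3:6, r4:1, r5:1, r6:19, r7:12}
[9] add  r4, r5, r2  →  {r0:0, r1:18, r2:7, r3:6, r4:8, r5:1, r6:19, r7:12}

18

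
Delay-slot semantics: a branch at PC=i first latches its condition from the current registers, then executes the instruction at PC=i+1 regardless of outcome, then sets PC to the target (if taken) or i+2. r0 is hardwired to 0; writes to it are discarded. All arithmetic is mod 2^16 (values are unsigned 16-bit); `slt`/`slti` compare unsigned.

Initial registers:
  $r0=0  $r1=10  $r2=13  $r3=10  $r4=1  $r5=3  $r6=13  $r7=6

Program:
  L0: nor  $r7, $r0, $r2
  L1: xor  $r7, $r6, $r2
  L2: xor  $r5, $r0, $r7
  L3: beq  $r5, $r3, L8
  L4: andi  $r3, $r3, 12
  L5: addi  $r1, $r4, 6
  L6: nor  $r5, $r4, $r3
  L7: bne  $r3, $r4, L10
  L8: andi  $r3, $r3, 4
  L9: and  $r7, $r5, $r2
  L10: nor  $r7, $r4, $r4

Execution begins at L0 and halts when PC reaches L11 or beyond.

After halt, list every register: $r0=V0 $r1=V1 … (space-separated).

$r0=0 $r1=7 $r2=13 $r3=0 $r4=1 $r5=65526 $r6=13 $r7=65534

PC=0  nor  $r7, $r0, $r2     | $r0=0 $r1=10 $r2=13 $r3=10 $r4=1 $r5=3 $r6=13 $r7=65522
PC=1  xor  $r7, $r6, $r2     | $r0=0 $r1=10 $r2=13 $r3=10 $r4=1 $r5=3 $r6=13 $r7=0
PC=2  xor  $r5, $r0, $r7     | $r0=0 $r1=10 $r2=13 $r3=10 $r4=1 $r5=0 $r6=13 $r7=0
PC=3  beq  $r5, $r3, L8      | $r0=0 $r1=10 $r2=13 $r3=10 $r4=1 $r5=0 $r6=13 $r7=0  [not taken]
PC=4  andi  $r3, $r3, 12     | $r0=0 $r1=10 $r2=13 $r3=8 $r4=1 $r5=0 $r6=13 $r7=0
PC=5  addi  $r1, $r4, 6      | $r0=0 $r1=7 $r2=13 $r3=8 $r4=1 $r5=0 $r6=13 $r7=0
PC=6  nor  $r5, $r4, $r3     | $r0=0 $r1=7 $r2=13 $r3=8 $r4=1 $r5=65526 $r6=13 $r7=0
PC=7  bne  $r3, $r4, L10     | $r0=0 $r1=7 $r2=13 $r3=8 $r4=1 $r5=65526 $r6=13 $r7=0  [TAKEN]
PC=8  andi  $r3, $r3, 4      | $r0=0 $r1=7 $r2=13 $r3=0 $r4=1 $r5=65526 $r6=13 $r7=0
PC=10 nor  $r7, $r4, $r4     | $r0=0 $r1=7 $r2=13 $r3=0 $r4=1 $r5=65526 $r6=13 $r7=65534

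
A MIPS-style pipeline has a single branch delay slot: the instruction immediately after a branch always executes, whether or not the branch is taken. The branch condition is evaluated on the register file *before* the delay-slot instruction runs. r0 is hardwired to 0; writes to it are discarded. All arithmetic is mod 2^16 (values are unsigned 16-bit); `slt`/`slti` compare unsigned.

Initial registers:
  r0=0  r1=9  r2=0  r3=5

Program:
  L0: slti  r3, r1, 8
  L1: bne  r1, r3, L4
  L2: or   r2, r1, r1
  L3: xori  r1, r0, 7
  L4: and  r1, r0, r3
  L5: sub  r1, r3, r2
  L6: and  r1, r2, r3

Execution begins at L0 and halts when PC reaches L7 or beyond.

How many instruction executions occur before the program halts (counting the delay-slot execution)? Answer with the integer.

6

  step pc=0: slti  r3, r1, 8  regs=(0,9,0,0)
  step pc=1: bne  r1, r3, L4  cond=T  regs=(0,9,0,0)
  step pc=2: or   r2, r1, r1  regs=(0,9,9,0)
  step pc=4: and  r1, r0, r3  regs=(0,0,9,0)
  step pc=5: sub  r1, r3, r2  regs=(0,65527,9,0)
  step pc=6: and  r1, r2, r3  regs=(0,0,9,0)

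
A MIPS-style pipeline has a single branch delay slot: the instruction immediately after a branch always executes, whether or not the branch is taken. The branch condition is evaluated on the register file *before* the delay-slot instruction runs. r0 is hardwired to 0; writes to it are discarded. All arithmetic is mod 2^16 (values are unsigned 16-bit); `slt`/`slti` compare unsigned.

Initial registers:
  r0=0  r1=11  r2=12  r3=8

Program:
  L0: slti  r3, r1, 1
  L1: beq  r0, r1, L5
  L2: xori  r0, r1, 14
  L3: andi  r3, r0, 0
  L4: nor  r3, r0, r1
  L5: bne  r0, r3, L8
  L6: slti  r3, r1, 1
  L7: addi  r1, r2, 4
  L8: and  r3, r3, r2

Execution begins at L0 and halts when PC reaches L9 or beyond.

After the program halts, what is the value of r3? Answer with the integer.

0

  step pc=0: slti  r3, r1, 1  regs=(0,11,12,0)
  step pc=1: beq  r0, r1, L5  cond=F  regs=(0,11,12,0)
  step pc=2: xori  r0, r1, 14  regs=(0,11,12,0)
  step pc=3: andi  r3, r0, 0  regs=(0,11,12,0)
  step pc=4: nor  r3, r0, r1  regs=(0,11,12,65524)
  step pc=5: bne  r0, r3, L8  cond=T  regs=(0,11,12,65524)
  step pc=6: slti  r3, r1, 1  regs=(0,11,12,0)
  step pc=8: and  r3, r3, r2  regs=(0,11,12,0)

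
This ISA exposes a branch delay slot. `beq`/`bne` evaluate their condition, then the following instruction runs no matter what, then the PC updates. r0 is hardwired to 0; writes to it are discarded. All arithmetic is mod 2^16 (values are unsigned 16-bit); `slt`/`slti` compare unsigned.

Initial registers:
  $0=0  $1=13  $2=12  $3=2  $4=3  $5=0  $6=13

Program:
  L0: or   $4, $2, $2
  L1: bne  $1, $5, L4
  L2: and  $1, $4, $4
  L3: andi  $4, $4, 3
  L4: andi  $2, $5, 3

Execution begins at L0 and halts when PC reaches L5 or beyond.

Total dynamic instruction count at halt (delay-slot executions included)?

4

[0] or   $4, $2, $2  →  {$0:0, $1:13, $2:12, $3:2, $4:12, $5:0, $6:13}
[1] bne  $1, $5, L4  →  {$0:0, $1:13, $2:12, $3:2, $4:12, $5:0, $6:13}  ⟨branch taken⟩
[2] and  $1, $4, $4  →  {$0:0, $1:12, $2:12, $3:2, $4:12, $5:0, $6:13}
[4] andi  $2, $5, 3  →  {$0:0, $1:12, $2:0, $3:2, $4:12, $5:0, $6:13}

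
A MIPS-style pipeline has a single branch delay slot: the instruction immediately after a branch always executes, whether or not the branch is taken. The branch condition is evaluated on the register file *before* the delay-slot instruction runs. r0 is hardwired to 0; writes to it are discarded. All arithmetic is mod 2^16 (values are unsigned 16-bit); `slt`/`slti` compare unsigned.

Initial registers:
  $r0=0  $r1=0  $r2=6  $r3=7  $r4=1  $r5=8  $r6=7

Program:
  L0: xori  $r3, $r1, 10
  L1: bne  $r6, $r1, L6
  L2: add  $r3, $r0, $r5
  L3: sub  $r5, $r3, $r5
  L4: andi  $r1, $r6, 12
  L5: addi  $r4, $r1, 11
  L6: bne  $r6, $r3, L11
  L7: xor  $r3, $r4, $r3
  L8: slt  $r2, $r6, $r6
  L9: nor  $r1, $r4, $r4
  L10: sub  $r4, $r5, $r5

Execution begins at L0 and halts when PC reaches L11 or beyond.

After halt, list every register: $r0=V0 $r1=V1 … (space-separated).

#0 xori  $r3, $r1, 10 ; 0/0/6/10/1/8/7
#1 bne  $r6, $r1, L6 ; 0/0/6/10/1/8/7 ; →target
#2 add  $r3, $r0, $r5 ; 0/0/6/8/1/8/7
#6 bne  $r6, $r3, L11 ; 0/0/6/8/1/8/7 ; →target
#7 xor  $r3, $r4, $r3 ; 0/0/6/9/1/8/7

$r0=0 $r1=0 $r2=6 $r3=9 $r4=1 $r5=8 $r6=7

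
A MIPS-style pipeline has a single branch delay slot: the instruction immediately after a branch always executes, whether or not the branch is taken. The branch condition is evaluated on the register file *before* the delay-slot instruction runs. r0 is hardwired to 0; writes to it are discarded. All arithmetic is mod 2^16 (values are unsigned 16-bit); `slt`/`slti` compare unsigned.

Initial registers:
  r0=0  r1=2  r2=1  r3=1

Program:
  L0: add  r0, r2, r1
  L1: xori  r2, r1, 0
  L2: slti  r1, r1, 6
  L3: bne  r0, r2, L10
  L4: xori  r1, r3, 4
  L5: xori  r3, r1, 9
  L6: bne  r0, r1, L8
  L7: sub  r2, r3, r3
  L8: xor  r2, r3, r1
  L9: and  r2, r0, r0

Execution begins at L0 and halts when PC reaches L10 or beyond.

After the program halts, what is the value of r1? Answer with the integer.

#0 add  r0, r2, r1 ; 0/2/1/1
#1 xori  r2, r1, 0 ; 0/2/2/1
#2 slti  r1, r1, 6 ; 0/1/2/1
#3 bne  r0, r2, L10 ; 0/1/2/1 ; →target
#4 xori  r1, r3, 4 ; 0/5/2/1

5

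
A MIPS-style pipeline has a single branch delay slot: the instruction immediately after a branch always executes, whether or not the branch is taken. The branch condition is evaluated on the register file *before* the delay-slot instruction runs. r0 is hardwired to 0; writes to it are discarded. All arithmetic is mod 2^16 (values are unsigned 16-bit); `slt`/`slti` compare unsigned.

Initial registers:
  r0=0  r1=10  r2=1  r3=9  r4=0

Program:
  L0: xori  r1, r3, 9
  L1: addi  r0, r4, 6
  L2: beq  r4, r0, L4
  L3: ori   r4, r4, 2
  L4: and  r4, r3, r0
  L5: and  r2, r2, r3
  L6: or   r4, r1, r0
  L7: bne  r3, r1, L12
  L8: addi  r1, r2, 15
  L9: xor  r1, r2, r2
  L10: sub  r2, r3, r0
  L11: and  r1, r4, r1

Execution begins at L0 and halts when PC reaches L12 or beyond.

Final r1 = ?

  step pc=0: xori  r1, r3, 9  regs=(0,0,1,9,0)
  step pc=1: addi  r0, r4, 6  regs=(0,0,1,9,0)
  step pc=2: beq  r4, r0, L4  cond=T  regs=(0,0,1,9,0)
  step pc=3: ori   r4, r4, 2  regs=(0,0,1,9,2)
  step pc=4: and  r4, r3, r0  regs=(0,0,1,9,0)
  step pc=5: and  r2, r2, r3  regs=(0,0,1,9,0)
  step pc=6: or   r4, r1, r0  regs=(0,0,1,9,0)
  step pc=7: bne  r3, r1, L12  cond=T  regs=(0,0,1,9,0)
  step pc=8: addi  r1, r2, 15  regs=(0,16,1,9,0)

16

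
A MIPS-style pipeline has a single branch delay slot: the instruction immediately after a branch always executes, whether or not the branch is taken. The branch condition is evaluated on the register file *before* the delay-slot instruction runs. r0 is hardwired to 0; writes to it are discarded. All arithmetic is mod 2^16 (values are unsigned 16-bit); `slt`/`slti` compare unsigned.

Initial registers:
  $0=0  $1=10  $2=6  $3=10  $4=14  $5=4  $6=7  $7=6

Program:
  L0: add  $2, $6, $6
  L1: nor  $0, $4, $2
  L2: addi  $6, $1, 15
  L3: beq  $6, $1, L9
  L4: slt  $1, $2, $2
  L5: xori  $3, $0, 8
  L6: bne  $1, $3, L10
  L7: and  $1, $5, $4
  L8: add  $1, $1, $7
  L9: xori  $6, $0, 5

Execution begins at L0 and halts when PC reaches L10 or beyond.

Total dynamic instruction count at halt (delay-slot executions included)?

8

#0 add  $2, $6, $6 ; 0/10/14/10/14/4/7/6
#1 nor  $0, $4, $2 ; 0/10/14/10/14/4/7/6
#2 addi  $6, $1, 15 ; 0/10/14/10/14/4/25/6
#3 beq  $6, $1, L9 ; 0/10/14/10/14/4/25/6 ; →fallthru
#4 slt  $1, $2, $2 ; 0/0/14/10/14/4/25/6
#5 xori  $3, $0, 8 ; 0/0/14/8/14/4/25/6
#6 bne  $1, $3, L10 ; 0/0/14/8/14/4/25/6 ; →target
#7 and  $1, $5, $4 ; 0/4/14/8/14/4/25/6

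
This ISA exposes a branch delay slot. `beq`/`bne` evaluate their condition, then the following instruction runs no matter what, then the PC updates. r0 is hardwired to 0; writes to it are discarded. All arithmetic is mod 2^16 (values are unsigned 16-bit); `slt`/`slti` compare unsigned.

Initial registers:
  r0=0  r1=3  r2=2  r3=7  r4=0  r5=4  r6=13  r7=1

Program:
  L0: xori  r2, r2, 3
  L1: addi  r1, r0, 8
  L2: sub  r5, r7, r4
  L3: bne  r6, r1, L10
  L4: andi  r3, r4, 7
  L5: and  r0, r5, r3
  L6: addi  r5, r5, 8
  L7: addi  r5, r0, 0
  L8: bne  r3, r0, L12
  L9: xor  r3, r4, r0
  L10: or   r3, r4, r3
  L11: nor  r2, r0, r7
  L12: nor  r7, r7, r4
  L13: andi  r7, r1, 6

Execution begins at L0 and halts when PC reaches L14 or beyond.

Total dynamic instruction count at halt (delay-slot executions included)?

9

PC=0  xori  r2, r2, 3        | r0=0 r1=3 r2=1 r3=7 r4=0 r5=4 r6=13 r7=1
PC=1  addi  r1, r0, 8        | r0=0 r1=8 r2=1 r3=7 r4=0 r5=4 r6=13 r7=1
PC=2  sub  r5, r7, r4        | r0=0 r1=8 r2=1 r3=7 r4=0 r5=1 r6=13 r7=1
PC=3  bne  r6, r1, L10       | r0=0 r1=8 r2=1 r3=7 r4=0 r5=1 r6=13 r7=1  [TAKEN]
PC=4  andi  r3, r4, 7        | r0=0 r1=8 r2=1 r3=0 r4=0 r5=1 r6=13 r7=1
PC=10 or   r3, r4, r3        | r0=0 r1=8 r2=1 r3=0 r4=0 r5=1 r6=13 r7=1
PC=11 nor  r2, r0, r7        | r0=0 r1=8 r2=65534 r3=0 r4=0 r5=1 r6=13 r7=1
PC=12 nor  r7, r7, r4        | r0=0 r1=8 r2=65534 r3=0 r4=0 r5=1 r6=13 r7=65534
PC=13 andi  r7, r1, 6        | r0=0 r1=8 r2=65534 r3=0 r4=0 r5=1 r6=13 r7=0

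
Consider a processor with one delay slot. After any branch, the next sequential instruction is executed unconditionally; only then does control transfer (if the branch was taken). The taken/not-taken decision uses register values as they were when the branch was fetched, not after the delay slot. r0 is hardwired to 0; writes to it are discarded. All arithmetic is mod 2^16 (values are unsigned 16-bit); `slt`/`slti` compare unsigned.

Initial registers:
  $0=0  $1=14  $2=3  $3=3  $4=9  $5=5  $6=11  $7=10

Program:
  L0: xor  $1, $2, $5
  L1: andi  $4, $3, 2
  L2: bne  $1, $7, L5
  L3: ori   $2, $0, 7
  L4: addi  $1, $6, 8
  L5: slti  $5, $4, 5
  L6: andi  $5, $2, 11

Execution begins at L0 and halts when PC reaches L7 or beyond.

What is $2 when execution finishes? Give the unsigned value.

7

PC=0  xor  $1, $2, $5        | $0=0 $1=6 $2=3 $3=3 $4=9 $5=5 $6=11 $7=10
PC=1  andi  $4, $3, 2        | $0=0 $1=6 $2=3 $3=3 $4=2 $5=5 $6=11 $7=10
PC=2  bne  $1, $7, L5        | $0=0 $1=6 $2=3 $3=3 $4=2 $5=5 $6=11 $7=10  [TAKEN]
PC=3  ori   $2, $0, 7        | $0=0 $1=6 $2=7 $3=3 $4=2 $5=5 $6=11 $7=10
PC=5  slti  $5, $4, 5        | $0=0 $1=6 $2=7 $3=3 $4=2 $5=1 $6=11 $7=10
PC=6  andi  $5, $2, 11       | $0=0 $1=6 $2=7 $3=3 $4=2 $5=3 $6=11 $7=10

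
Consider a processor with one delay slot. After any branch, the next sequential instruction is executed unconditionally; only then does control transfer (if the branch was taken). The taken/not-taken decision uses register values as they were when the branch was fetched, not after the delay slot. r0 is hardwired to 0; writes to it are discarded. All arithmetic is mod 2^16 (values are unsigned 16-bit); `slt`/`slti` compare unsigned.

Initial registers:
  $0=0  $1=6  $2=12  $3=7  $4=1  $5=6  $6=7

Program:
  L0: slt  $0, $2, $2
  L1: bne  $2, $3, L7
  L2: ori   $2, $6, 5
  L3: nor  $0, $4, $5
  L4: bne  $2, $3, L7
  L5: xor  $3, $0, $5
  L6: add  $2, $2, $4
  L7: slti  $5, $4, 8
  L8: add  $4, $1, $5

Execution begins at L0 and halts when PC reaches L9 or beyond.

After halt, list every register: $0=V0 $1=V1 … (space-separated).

$0=0 $1=6 $2=7 $3=7 $4=7 $5=1 $6=7

  step pc=0: slt  $0, $2, $2  regs=(0,6,12,7,1,6,7)
  step pc=1: bne  $2, $3, L7  cond=T  regs=(0,6,12,7,1,6,7)
  step pc=2: ori   $2, $6, 5  regs=(0,6,7,7,1,6,7)
  step pc=7: slti  $5, $4, 8  regs=(0,6,7,7,1,1,7)
  step pc=8: add  $4, $1, $5  regs=(0,6,7,7,7,1,7)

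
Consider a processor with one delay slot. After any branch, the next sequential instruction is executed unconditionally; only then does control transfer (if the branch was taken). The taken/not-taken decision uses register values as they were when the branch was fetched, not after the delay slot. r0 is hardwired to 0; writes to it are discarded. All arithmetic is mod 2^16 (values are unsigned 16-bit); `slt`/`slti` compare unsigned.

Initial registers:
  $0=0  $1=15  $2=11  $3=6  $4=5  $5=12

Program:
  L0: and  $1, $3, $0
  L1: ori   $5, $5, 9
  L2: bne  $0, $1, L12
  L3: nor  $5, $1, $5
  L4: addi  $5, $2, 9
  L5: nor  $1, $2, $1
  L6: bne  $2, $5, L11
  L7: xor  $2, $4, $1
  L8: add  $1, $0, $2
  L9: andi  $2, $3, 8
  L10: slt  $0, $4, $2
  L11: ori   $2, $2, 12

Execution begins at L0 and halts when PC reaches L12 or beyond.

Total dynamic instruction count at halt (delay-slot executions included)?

9

#0 and  $1, $3, $0 ; 0/0/11/6/5/12
#1 ori   $5, $5, 9 ; 0/0/11/6/5/13
#2 bne  $0, $1, L12 ; 0/0/11/6/5/13 ; →fallthru
#3 nor  $5, $1, $5 ; 0/0/11/6/5/65522
#4 addi  $5, $2, 9 ; 0/0/11/6/5/20
#5 nor  $1, $2, $1 ; 0/65524/11/6/5/20
#6 bne  $2, $5, L11 ; 0/65524/11/6/5/20 ; →target
#7 xor  $2, $4, $1 ; 0/65524/65521/6/5/20
#11 ori   $2, $2, 12 ; 0/65524/65533/6/5/20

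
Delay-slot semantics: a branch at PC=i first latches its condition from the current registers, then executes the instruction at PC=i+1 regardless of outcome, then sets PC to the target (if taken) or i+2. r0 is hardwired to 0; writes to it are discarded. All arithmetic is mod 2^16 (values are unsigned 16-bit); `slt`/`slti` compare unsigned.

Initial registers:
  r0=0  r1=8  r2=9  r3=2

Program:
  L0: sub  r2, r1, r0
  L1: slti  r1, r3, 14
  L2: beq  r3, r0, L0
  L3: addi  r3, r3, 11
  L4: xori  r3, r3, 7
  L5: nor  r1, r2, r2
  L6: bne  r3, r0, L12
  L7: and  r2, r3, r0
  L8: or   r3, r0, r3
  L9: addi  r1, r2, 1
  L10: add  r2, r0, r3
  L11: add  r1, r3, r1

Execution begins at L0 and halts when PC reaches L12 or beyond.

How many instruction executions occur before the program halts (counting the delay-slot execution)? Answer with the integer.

PC=0  sub  r2, r1, r0        | r0=0 r1=8 r2=8 r3=2
PC=1  slti  r1, r3, 14       | r0=0 r1=1 r2=8 r3=2
PC=2  beq  r3, r0, L0        | r0=0 r1=1 r2=8 r3=2  [not taken]
PC=3  addi  r3, r3, 11       | r0=0 r1=1 r2=8 r3=13
PC=4  xori  r3, r3, 7        | r0=0 r1=1 r2=8 r3=10
PC=5  nor  r1, r2, r2        | r0=0 r1=65527 r2=8 r3=10
PC=6  bne  r3, r0, L12       | r0=0 r1=65527 r2=8 r3=10  [TAKEN]
PC=7  and  r2, r3, r0        | r0=0 r1=65527 r2=0 r3=10

8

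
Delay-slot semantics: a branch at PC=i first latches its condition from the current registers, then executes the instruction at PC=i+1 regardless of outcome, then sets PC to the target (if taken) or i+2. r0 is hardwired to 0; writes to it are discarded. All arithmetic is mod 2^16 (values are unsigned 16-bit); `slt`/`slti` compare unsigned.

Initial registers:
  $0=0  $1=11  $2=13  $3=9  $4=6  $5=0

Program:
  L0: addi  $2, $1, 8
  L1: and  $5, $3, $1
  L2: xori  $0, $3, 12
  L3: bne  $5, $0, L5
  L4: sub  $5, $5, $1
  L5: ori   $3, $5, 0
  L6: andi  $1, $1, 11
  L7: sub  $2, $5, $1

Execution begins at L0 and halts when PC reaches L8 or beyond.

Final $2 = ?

65523

  step pc=0: addi  $2, $1, 8  regs=(0,11,19,9,6,0)
  step pc=1: and  $5, $3, $1  regs=(0,11,19,9,6,9)
  step pc=2: xori  $0, $3, 12  regs=(0,11,19,9,6,9)
  step pc=3: bne  $5, $0, L5  cond=T  regs=(0,11,19,9,6,9)
  step pc=4: sub  $5, $5, $1  regs=(0,11,19,9,6,65534)
  step pc=5: ori   $3, $5, 0  regs=(0,11,19,65534,6,65534)
  step pc=6: andi  $1, $1, 11  regs=(0,11,19,65534,6,65534)
  step pc=7: sub  $2, $5, $1  regs=(0,11,65523,65534,6,65534)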